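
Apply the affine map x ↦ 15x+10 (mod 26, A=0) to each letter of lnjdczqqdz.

txpdovqqdv

l(11): 15·11+10=175≡19 → t
n(13): 15·13+10=205≡23 → x
j(9): 15·9+10=145≡15 → p
d(3): 15·3+10=55≡3 → d
c(2): 15·2+10=40≡14 → o
z(25): 15·25+10=385≡21 → v
q(16): 15·16+10=250≡16 → q
q(16): 15·16+10=250≡16 → q
d(3): 15·3+10=55≡3 → d
z(25): 15·25+10=385≡21 → v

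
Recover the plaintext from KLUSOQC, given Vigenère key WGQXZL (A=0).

OFEVPFG

Repeat the key across the ciphertext: WGQXZLW
K(10)−W(22): -12≡14 → O
L(11)−G(6): 5 → F
U(20)−Q(16): 4 → E
S(18)−X(23): -5≡21 → V
O(14)−Z(25): -11≡15 → P
Q(16)−L(11): 5 → F
C(2)−W(22): -20≡6 → G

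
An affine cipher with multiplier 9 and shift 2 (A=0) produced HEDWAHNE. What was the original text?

PGDIUPHG

The inverse of 9 mod 26 is 3, since 9·3=27≡1. Apply D(y)=3·(y−2) mod 26:
H(7): 3·(7−2)=15 → P
E(4): 3·(4−2)=6 → G
D(3): 3·(3−2)=3 → D
W(22): 3·(22−2)=60≡8 → I
A(0): 3·(0−2)=-6≡20 → U
H(7): 3·(7−2)=15 → P
N(13): 3·(13−2)=33≡7 → H
E(4): 3·(4−2)=6 → G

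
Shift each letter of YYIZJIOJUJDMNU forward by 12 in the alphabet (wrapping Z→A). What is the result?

Y(24): 24+12=36≡10 → K
Y(24): 24+12=36≡10 → K
I(8): 8+12=20 → U
Z(25): 25+12=37≡11 → L
J(9): 9+12=21 → V
I(8): 8+12=20 → U
O(14): 14+12=26≡0 → A
J(9): 9+12=21 → V
U(20): 20+12=32≡6 → G
J(9): 9+12=21 → V
D(3): 3+12=15 → P
M(12): 12+12=24 → Y
N(13): 13+12=25 → Z
U(20): 20+12=32≡6 → G

KKULVUAVGVPYZG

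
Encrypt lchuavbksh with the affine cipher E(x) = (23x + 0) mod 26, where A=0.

l(11): 23·11+0=253≡19 → t
c(2): 23·2+0=46≡20 → u
h(7): 23·7+0=161≡5 → f
u(20): 23·20+0=460≡18 → s
a(0): 23·0+0=0 → a
v(21): 23·21+0=483≡15 → p
b(1): 23·1+0=23 → x
k(10): 23·10+0=230≡22 → w
s(18): 23·18+0=414≡24 → y
h(7): 23·7+0=161≡5 → f

tufsapxwyf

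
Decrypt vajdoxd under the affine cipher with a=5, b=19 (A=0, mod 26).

qryczgc

The inverse of 5 mod 26 is 21, since 5·21=105≡1. Apply D(y)=21·(y−19) mod 26:
v(21): 21·(21−19)=42≡16 → q
a(0): 21·(0−19)=-399≡17 → r
j(9): 21·(9−19)=-210≡24 → y
d(3): 21·(3−19)=-336≡2 → c
o(14): 21·(14−19)=-105≡25 → z
x(23): 21·(23−19)=84≡6 → g
d(3): 21·(3−19)=-336≡2 → c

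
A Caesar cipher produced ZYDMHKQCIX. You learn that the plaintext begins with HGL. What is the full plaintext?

HGLUPSYKQF

From the crib: Z(25)−H(7)=18, so the shift is 18.
Subtract 18 from each ciphertext letter:
Z(25): 25−18=7 → H
Y(24): 24−18=6 → G
D(3): 3−18=-15≡11 → L
M(12): 12−18=-6≡20 → U
H(7): 7−18=-11≡15 → P
K(10): 10−18=-8≡18 → S
Q(16): 16−18=-2≡24 → Y
C(2): 2−18=-16≡10 → K
I(8): 8−18=-10≡16 → Q
X(23): 23−18=5 → F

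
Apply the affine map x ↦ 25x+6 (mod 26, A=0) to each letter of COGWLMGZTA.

C(2): 25·2+6=56≡4 → E
O(14): 25·14+6=356≡18 → S
G(6): 25·6+6=156≡0 → A
W(22): 25·22+6=556≡10 → K
L(11): 25·11+6=281≡21 → V
M(12): 25·12+6=306≡20 → U
G(6): 25·6+6=156≡0 → A
Z(25): 25·25+6=631≡7 → H
T(19): 25·19+6=481≡13 → N
A(0): 25·0+6=6 → G

ESAKVUAHNG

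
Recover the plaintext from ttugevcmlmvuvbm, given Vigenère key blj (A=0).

Repeat the key across the ciphertext: bljbljbljbljblj
t(19)−b(1): 18 → s
t(19)−l(11): 8 → i
u(20)−j(9): 11 → l
g(6)−b(1): 5 → f
e(4)−l(11): -7≡19 → t
v(21)−j(9): 12 → m
c(2)−b(1): 1 → b
m(12)−l(11): 1 → b
l(11)−j(9): 2 → c
m(12)−b(1): 11 → l
v(21)−l(11): 10 → k
u(20)−j(9): 11 → l
v(21)−b(1): 20 → u
b(1)−l(11): -10≡16 → q
m(12)−j(9): 3 → d

silftmbbclkluqd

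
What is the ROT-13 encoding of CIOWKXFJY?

C(2): 2+13=15 → P
I(8): 8+13=21 → V
O(14): 14+13=27≡1 → B
W(22): 22+13=35≡9 → J
K(10): 10+13=23 → X
X(23): 23+13=36≡10 → K
F(5): 5+13=18 → S
J(9): 9+13=22 → W
Y(24): 24+13=37≡11 → L

PVBJXKSWL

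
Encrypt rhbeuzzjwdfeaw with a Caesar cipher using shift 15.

gwqtjooylsutpl

r(17): 17+15=32≡6 → g
h(7): 7+15=22 → w
b(1): 1+15=16 → q
e(4): 4+15=19 → t
u(20): 20+15=35≡9 → j
z(25): 25+15=40≡14 → o
z(25): 25+15=40≡14 → o
j(9): 9+15=24 → y
w(22): 22+15=37≡11 → l
d(3): 3+15=18 → s
f(5): 5+15=20 → u
e(4): 4+15=19 → t
a(0): 0+15=15 → p
w(22): 22+15=37≡11 → l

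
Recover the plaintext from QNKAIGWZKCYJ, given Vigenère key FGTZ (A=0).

LHRBDADAFWFK

Repeat the key across the ciphertext: FGTZFGTZFGTZ
Q(16)−F(5): 11 → L
N(13)−G(6): 7 → H
K(10)−T(19): -9≡17 → R
A(0)−Z(25): -25≡1 → B
I(8)−F(5): 3 → D
G(6)−G(6): 0 → A
W(22)−T(19): 3 → D
Z(25)−Z(25): 0 → A
K(10)−F(5): 5 → F
C(2)−G(6): -4≡22 → W
Y(24)−T(19): 5 → F
J(9)−Z(25): -16≡10 → K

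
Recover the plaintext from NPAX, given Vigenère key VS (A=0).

Repeat the key across the ciphertext: VSVS
N(13)−V(21): -8≡18 → S
P(15)−S(18): -3≡23 → X
A(0)−V(21): -21≡5 → F
X(23)−S(18): 5 → F

SXFF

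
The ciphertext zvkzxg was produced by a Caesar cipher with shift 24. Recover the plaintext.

z(25): 25−24=1 → b
v(21): 21−24=-3≡23 → x
k(10): 10−24=-14≡12 → m
z(25): 25−24=1 → b
x(23): 23−24=-1≡25 → z
g(6): 6−24=-18≡8 → i

bxmbzi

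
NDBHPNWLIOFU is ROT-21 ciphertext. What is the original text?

SIGMUSBQNTKZ

N(13): 13−21=-8≡18 → S
D(3): 3−21=-18≡8 → I
B(1): 1−21=-20≡6 → G
H(7): 7−21=-14≡12 → M
P(15): 15−21=-6≡20 → U
N(13): 13−21=-8≡18 → S
W(22): 22−21=1 → B
L(11): 11−21=-10≡16 → Q
I(8): 8−21=-13≡13 → N
O(14): 14−21=-7≡19 → T
F(5): 5−21=-16≡10 → K
U(20): 20−21=-1≡25 → Z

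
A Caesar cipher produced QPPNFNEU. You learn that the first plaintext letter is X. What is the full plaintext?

XWWUMULB

From the crib: Q(16)−X(23)=-7≡19, so the shift is 19.
Subtract 19 from each ciphertext letter:
Q(16): 16−19=-3≡23 → X
P(15): 15−19=-4≡22 → W
P(15): 15−19=-4≡22 → W
N(13): 13−19=-6≡20 → U
F(5): 5−19=-14≡12 → M
N(13): 13−19=-6≡20 → U
E(4): 4−19=-15≡11 → L
U(20): 20−19=1 → B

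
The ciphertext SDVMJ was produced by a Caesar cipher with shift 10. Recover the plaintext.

ITLCZ

S(18): 18−10=8 → I
D(3): 3−10=-7≡19 → T
V(21): 21−10=11 → L
M(12): 12−10=2 → C
J(9): 9−10=-1≡25 → Z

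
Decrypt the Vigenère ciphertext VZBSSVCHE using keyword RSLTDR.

Repeat the key across the ciphertext: RSLTDRRSL
V(21)−R(17): 4 → E
Z(25)−S(18): 7 → H
B(1)−L(11): -10≡16 → Q
S(18)−T(19): -1≡25 → Z
S(18)−D(3): 15 → P
V(21)−R(17): 4 → E
C(2)−R(17): -15≡11 → L
H(7)−S(18): -11≡15 → P
E(4)−L(11): -7≡19 → T

EHQZPELPT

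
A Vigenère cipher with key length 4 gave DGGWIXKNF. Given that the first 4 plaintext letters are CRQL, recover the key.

BPQL

Subtract each crib letter from the matching ciphertext letter (mod 26):
D(3)−C(2)=1 → B
G(6)−R(17)=-11≡15 → P
G(6)−Q(16)=-10≡16 → Q
W(22)−L(11)=11 → L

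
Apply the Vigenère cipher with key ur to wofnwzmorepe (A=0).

Repeat the key across the message: urururururur
w(22)+u(20): 42≡16 → q
o(14)+r(17): 31≡5 → f
f(5)+u(20): 25 → z
n(13)+r(17): 30≡4 → e
w(22)+u(20): 42≡16 → q
z(25)+r(17): 42≡16 → q
m(12)+u(20): 32≡6 → g
o(14)+r(17): 31≡5 → f
r(17)+u(20): 37≡11 → l
e(4)+r(17): 21 → v
p(15)+u(20): 35≡9 → j
e(4)+r(17): 21 → v

qfzeqqgflvjv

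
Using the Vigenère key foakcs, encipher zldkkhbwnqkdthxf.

ezdumzgknamvyvxp

Repeat the key across the message: foakcsfoakcsfoak
z(25)+f(5): 30≡4 → e
l(11)+o(14): 25 → z
d(3)+a(0): 3 → d
k(10)+k(10): 20 → u
k(10)+c(2): 12 → m
h(7)+s(18): 25 → z
b(1)+f(5): 6 → g
w(22)+o(14): 36≡10 → k
n(13)+a(0): 13 → n
q(16)+k(10): 26≡0 → a
k(10)+c(2): 12 → m
d(3)+s(18): 21 → v
t(19)+f(5): 24 → y
h(7)+o(14): 21 → v
x(23)+a(0): 23 → x
f(5)+k(10): 15 → p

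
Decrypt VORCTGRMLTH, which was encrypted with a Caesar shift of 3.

V(21): 21−3=18 → S
O(14): 14−3=11 → L
R(17): 17−3=14 → O
C(2): 2−3=-1≡25 → Z
T(19): 19−3=16 → Q
G(6): 6−3=3 → D
R(17): 17−3=14 → O
M(12): 12−3=9 → J
L(11): 11−3=8 → I
T(19): 19−3=16 → Q
H(7): 7−3=4 → E

SLOZQDOJIQE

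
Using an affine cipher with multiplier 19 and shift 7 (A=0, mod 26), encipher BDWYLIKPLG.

AMJVIDPGIR

B(1): 19·1+7=26≡0 → A
D(3): 19·3+7=64≡12 → M
W(22): 19·22+7=425≡9 → J
Y(24): 19·24+7=463≡21 → V
L(11): 19·11+7=216≡8 → I
I(8): 19·8+7=159≡3 → D
K(10): 19·10+7=197≡15 → P
P(15): 19·15+7=292≡6 → G
L(11): 19·11+7=216≡8 → I
G(6): 19·6+7=121≡17 → R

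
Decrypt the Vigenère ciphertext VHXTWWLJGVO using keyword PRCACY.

Repeat the key across the ciphertext: PRCACYPRCAC
V(21)−P(15): 6 → G
H(7)−R(17): -10≡16 → Q
X(23)−C(2): 21 → V
T(19)−A(0): 19 → T
W(22)−C(2): 20 → U
W(22)−Y(24): -2≡24 → Y
L(11)−P(15): -4≡22 → W
J(9)−R(17): -8≡18 → S
G(6)−C(2): 4 → E
V(21)−A(0): 21 → V
O(14)−C(2): 12 → M

GQVTUYWSEVM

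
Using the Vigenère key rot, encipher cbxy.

tpqp

Repeat the key across the message: rotr
c(2)+r(17): 19 → t
b(1)+o(14): 15 → p
x(23)+t(19): 42≡16 → q
y(24)+r(17): 41≡15 → p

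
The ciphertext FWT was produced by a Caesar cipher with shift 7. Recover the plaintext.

F(5): 5−7=-2≡24 → Y
W(22): 22−7=15 → P
T(19): 19−7=12 → M

YPM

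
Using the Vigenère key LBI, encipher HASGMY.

SBARNG

Repeat the key across the message: LBILBI
H(7)+L(11): 18 → S
A(0)+B(1): 1 → B
S(18)+I(8): 26≡0 → A
G(6)+L(11): 17 → R
M(12)+B(1): 13 → N
Y(24)+I(8): 32≡6 → G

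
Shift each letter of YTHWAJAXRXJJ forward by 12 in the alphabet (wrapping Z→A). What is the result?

KFTIMVMJDJVV

Y(24): 24+12=36≡10 → K
T(19): 19+12=31≡5 → F
H(7): 7+12=19 → T
W(22): 22+12=34≡8 → I
A(0): 0+12=12 → M
J(9): 9+12=21 → V
A(0): 0+12=12 → M
X(23): 23+12=35≡9 → J
R(17): 17+12=29≡3 → D
X(23): 23+12=35≡9 → J
J(9): 9+12=21 → V
J(9): 9+12=21 → V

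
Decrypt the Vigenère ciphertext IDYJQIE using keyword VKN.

NTLOGVJ

Repeat the key across the ciphertext: VKNVKNV
I(8)−V(21): -13≡13 → N
D(3)−K(10): -7≡19 → T
Y(24)−N(13): 11 → L
J(9)−V(21): -12≡14 → O
Q(16)−K(10): 6 → G
I(8)−N(13): -5≡21 → V
E(4)−V(21): -17≡9 → J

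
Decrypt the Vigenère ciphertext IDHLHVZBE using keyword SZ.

QEPMPWHCM

Repeat the key across the ciphertext: SZSZSZSZS
I(8)−S(18): -10≡16 → Q
D(3)−Z(25): -22≡4 → E
H(7)−S(18): -11≡15 → P
L(11)−Z(25): -14≡12 → M
H(7)−S(18): -11≡15 → P
V(21)−Z(25): -4≡22 → W
Z(25)−S(18): 7 → H
B(1)−Z(25): -24≡2 → C
E(4)−S(18): -14≡12 → M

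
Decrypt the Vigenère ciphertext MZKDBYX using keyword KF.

Repeat the key across the ciphertext: KFKFKFK
M(12)−K(10): 2 → C
Z(25)−F(5): 20 → U
K(10)−K(10): 0 → A
D(3)−F(5): -2≡24 → Y
B(1)−K(10): -9≡17 → R
Y(24)−F(5): 19 → T
X(23)−K(10): 13 → N

CUAYRTN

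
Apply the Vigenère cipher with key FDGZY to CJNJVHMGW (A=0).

HMTITMPMV

Repeat the key across the message: FDGZYFDGZ
C(2)+F(5): 7 → H
J(9)+D(3): 12 → M
N(13)+G(6): 19 → T
J(9)+Z(25): 34≡8 → I
V(21)+Y(24): 45≡19 → T
H(7)+F(5): 12 → M
M(12)+D(3): 15 → P
G(6)+G(6): 12 → M
W(22)+Z(25): 47≡21 → V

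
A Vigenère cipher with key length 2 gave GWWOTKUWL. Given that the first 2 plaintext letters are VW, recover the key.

Subtract each crib letter from the matching ciphertext letter (mod 26):
G(6)−V(21)=-15≡11 → L
W(22)−W(22)=0 → A

LA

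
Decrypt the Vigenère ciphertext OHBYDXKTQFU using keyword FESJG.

JDJPXSGBHZP

Repeat the key across the ciphertext: FESJGFESJGF
O(14)−F(5): 9 → J
H(7)−E(4): 3 → D
B(1)−S(18): -17≡9 → J
Y(24)−J(9): 15 → P
D(3)−G(6): -3≡23 → X
X(23)−F(5): 18 → S
K(10)−E(4): 6 → G
T(19)−S(18): 1 → B
Q(16)−J(9): 7 → H
F(5)−G(6): -1≡25 → Z
U(20)−F(5): 15 → P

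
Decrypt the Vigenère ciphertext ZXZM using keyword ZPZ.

Repeat the key across the ciphertext: ZPZZ
Z(25)−Z(25): 0 → A
X(23)−P(15): 8 → I
Z(25)−Z(25): 0 → A
M(12)−Z(25): -13≡13 → N

AIAN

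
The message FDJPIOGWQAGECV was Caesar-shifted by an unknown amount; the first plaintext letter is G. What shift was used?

From the crib: F(5)−G(6)=-1≡25, so the shift is 25.

25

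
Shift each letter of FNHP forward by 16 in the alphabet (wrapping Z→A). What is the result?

F(5): 5+16=21 → V
N(13): 13+16=29≡3 → D
H(7): 7+16=23 → X
P(15): 15+16=31≡5 → F

VDXF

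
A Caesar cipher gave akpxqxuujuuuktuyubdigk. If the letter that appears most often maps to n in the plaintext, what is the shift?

The most frequent ciphertext letter is u (appears 7 times).
u is position 20; n is position 13.
Shift = 7.

7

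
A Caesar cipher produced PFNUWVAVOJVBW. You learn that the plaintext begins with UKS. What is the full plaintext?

From the crib: P(15)−U(20)=-5≡21, so the shift is 21.
Subtract 21 from each ciphertext letter:
P(15): 15−21=-6≡20 → U
F(5): 5−21=-16≡10 → K
N(13): 13−21=-8≡18 → S
U(20): 20−21=-1≡25 → Z
W(22): 22−21=1 → B
V(21): 21−21=0 → A
A(0): 0−21=-21≡5 → F
V(21): 21−21=0 → A
O(14): 14−21=-7≡19 → T
J(9): 9−21=-12≡14 → O
V(21): 21−21=0 → A
B(1): 1−21=-20≡6 → G
W(22): 22−21=1 → B

UKSZBAFATOAGB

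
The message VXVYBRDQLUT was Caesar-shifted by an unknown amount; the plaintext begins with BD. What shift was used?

From the crib: V(21)−B(1)=20, so the shift is 20.

20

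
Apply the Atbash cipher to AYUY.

A(0) → Z(25)
Y(24) → B(1)
U(20) → F(5)
Y(24) → B(1)

ZBFB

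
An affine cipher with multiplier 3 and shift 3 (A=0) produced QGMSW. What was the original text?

NBDFP

The inverse of 3 mod 26 is 9, since 3·9=27≡1. Apply D(y)=9·(y−3) mod 26:
Q(16): 9·(16−3)=117≡13 → N
G(6): 9·(6−3)=27≡1 → B
M(12): 9·(12−3)=81≡3 → D
S(18): 9·(18−3)=135≡5 → F
W(22): 9·(22−3)=171≡15 → P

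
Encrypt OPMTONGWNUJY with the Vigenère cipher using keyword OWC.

Repeat the key across the message: OWCOWCOWCOWC
O(14)+O(14): 28≡2 → C
P(15)+W(22): 37≡11 → L
M(12)+C(2): 14 → O
T(19)+O(14): 33≡7 → H
O(14)+W(22): 36≡10 → K
N(13)+C(2): 15 → P
G(6)+O(14): 20 → U
W(22)+W(22): 44≡18 → S
N(13)+C(2): 15 → P
U(20)+O(14): 34≡8 → I
J(9)+W(22): 31≡5 → F
Y(24)+C(2): 26≡0 → A

CLOHKPUSPIFA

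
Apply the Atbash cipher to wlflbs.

douoyh

w(22) → d(3)
l(11) → o(14)
f(5) → u(20)
l(11) → o(14)
b(1) → y(24)
s(18) → h(7)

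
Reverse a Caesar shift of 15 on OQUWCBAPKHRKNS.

O(14): 14−15=-1≡25 → Z
Q(16): 16−15=1 → B
U(20): 20−15=5 → F
W(22): 22−15=7 → H
C(2): 2−15=-13≡13 → N
B(1): 1−15=-14≡12 → M
A(0): 0−15=-15≡11 → L
P(15): 15−15=0 → A
K(10): 10−15=-5≡21 → V
H(7): 7−15=-8≡18 → S
R(17): 17−15=2 → C
K(10): 10−15=-5≡21 → V
N(13): 13−15=-2≡24 → Y
S(18): 18−15=3 → D

ZBFHNMLAVSCVYD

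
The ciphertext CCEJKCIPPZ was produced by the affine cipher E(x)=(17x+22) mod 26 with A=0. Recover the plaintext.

IICNKIQVVR

The inverse of 17 mod 26 is 23, since 17·23=391≡1. Apply D(y)=23·(y−22) mod 26:
C(2): 23·(2−22)=-460≡8 → I
C(2): 23·(2−22)=-460≡8 → I
E(4): 23·(4−22)=-414≡2 → C
J(9): 23·(9−22)=-299≡13 → N
K(10): 23·(10−22)=-276≡10 → K
C(2): 23·(2−22)=-460≡8 → I
I(8): 23·(8−22)=-322≡16 → Q
P(15): 23·(15−22)=-161≡21 → V
P(15): 23·(15−22)=-161≡21 → V
Z(25): 23·(25−22)=69≡17 → R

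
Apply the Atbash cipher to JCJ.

QXQ

J(9) → Q(16)
C(2) → X(23)
J(9) → Q(16)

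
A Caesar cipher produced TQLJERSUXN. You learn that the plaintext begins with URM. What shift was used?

From the crib: T(19)−U(20)=-1≡25, so the shift is 25.

25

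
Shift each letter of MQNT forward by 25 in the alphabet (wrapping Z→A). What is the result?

LPMS

M(12): 12+25=37≡11 → L
Q(16): 16+25=41≡15 → P
N(13): 13+25=38≡12 → M
T(19): 19+25=44≡18 → S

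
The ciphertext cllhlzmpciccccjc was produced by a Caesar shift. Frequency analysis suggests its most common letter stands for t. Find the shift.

9

The most frequent ciphertext letter is c (appears 7 times).
c is position 2; t is position 19.
Shift = -17≡9.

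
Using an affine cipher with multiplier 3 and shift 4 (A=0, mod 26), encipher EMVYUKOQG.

E(4): 3·4+4=16 → Q
M(12): 3·12+4=40≡14 → O
V(21): 3·21+4=67≡15 → P
Y(24): 3·24+4=76≡24 → Y
U(20): 3·20+4=64≡12 → M
K(10): 3·10+4=34≡8 → I
O(14): 3·14+4=46≡20 → U
Q(16): 3·16+4=52≡0 → A
G(6): 3·6+4=22 → W

QOPYMIUAW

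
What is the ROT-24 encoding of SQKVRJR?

QOITPHP

S(18): 18+24=42≡16 → Q
Q(16): 16+24=40≡14 → O
K(10): 10+24=34≡8 → I
V(21): 21+24=45≡19 → T
R(17): 17+24=41≡15 → P
J(9): 9+24=33≡7 → H
R(17): 17+24=41≡15 → P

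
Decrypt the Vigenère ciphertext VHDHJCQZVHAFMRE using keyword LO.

KTSTYOFLKTPRBDT

Repeat the key across the ciphertext: LOLOLOLOLOLOLOL
V(21)−L(11): 10 → K
H(7)−O(14): -7≡19 → T
D(3)−L(11): -8≡18 → S
H(7)−O(14): -7≡19 → T
J(9)−L(11): -2≡24 → Y
C(2)−O(14): -12≡14 → O
Q(16)−L(11): 5 → F
Z(25)−O(14): 11 → L
V(21)−L(11): 10 → K
H(7)−O(14): -7≡19 → T
A(0)−L(11): -11≡15 → P
F(5)−O(14): -9≡17 → R
M(12)−L(11): 1 → B
R(17)−O(14): 3 → D
E(4)−L(11): -7≡19 → T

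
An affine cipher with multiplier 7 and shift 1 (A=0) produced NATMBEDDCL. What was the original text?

The inverse of 7 mod 26 is 15, since 7·15=105≡1. Apply D(y)=15·(y−1) mod 26:
N(13): 15·(13−1)=180≡24 → Y
A(0): 15·(0−1)=-15≡11 → L
T(19): 15·(19−1)=270≡10 → K
M(12): 15·(12−1)=165≡9 → J
B(1): 15·(1−1)=0 → A
E(4): 15·(4−1)=45≡19 → T
D(3): 15·(3−1)=30≡4 → E
D(3): 15·(3−1)=30≡4 → E
C(2): 15·(2−1)=15 → P
L(11): 15·(11−1)=150≡20 → U

YLKJATEEPU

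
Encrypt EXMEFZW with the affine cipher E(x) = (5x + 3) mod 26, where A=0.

E(4): 5·4+3=23 → X
X(23): 5·23+3=118≡14 → O
M(12): 5·12+3=63≡11 → L
E(4): 5·4+3=23 → X
F(5): 5·5+3=28≡2 → C
Z(25): 5·25+3=128≡24 → Y
W(22): 5·22+3=113≡9 → J

XOLXCYJ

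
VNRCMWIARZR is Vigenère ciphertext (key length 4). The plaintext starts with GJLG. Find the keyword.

PEGW

Subtract each crib letter from the matching ciphertext letter (mod 26):
V(21)−G(6)=15 → P
N(13)−J(9)=4 → E
R(17)−L(11)=6 → G
C(2)−G(6)=-4≡22 → W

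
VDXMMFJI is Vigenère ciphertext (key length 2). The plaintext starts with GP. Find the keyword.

Subtract each crib letter from the matching ciphertext letter (mod 26):
V(21)−G(6)=15 → P
D(3)−P(15)=-12≡14 → O

PO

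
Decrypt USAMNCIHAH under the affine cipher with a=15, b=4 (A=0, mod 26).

IUYELMCVYV

The inverse of 15 mod 26 is 7, since 15·7=105≡1. Apply D(y)=7·(y−4) mod 26:
U(20): 7·(20−4)=112≡8 → I
S(18): 7·(18−4)=98≡20 → U
A(0): 7·(0−4)=-28≡24 → Y
M(12): 7·(12−4)=56≡4 → E
N(13): 7·(13−4)=63≡11 → L
C(2): 7·(2−4)=-14≡12 → M
I(8): 7·(8−4)=28≡2 → C
H(7): 7·(7−4)=21 → V
A(0): 7·(0−4)=-28≡24 → Y
H(7): 7·(7−4)=21 → V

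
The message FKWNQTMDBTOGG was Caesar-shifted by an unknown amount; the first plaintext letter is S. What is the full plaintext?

From the crib: F(5)−S(18)=-13≡13, so the shift is 13.
Subtract 13 from each ciphertext letter:
F(5): 5−13=-8≡18 → S
K(10): 10−13=-3≡23 → X
W(22): 22−13=9 → J
N(13): 13−13=0 → A
Q(16): 16−13=3 → D
T(19): 19−13=6 → G
M(12): 12−13=-1≡25 → Z
D(3): 3−13=-10≡16 → Q
B(1): 1−13=-12≡14 → O
T(19): 19−13=6 → G
O(14): 14−13=1 → B
G(6): 6−13=-7≡19 → T
G(6): 6−13=-7≡19 → T

SXJADGZQOGBTT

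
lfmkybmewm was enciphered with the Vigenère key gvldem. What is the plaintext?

Repeat the key across the ciphertext: gvldemgvld
l(11)−g(6): 5 → f
f(5)−v(21): -16≡10 → k
m(12)−l(11): 1 → b
k(10)−d(3): 7 → h
y(24)−e(4): 20 → u
b(1)−m(12): -11≡15 → p
m(12)−g(6): 6 → g
e(4)−v(21): -17≡9 → j
w(22)−l(11): 11 → l
m(12)−d(3): 9 → j

fkbhupgjlj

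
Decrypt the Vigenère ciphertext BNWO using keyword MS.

PVKW

Repeat the key across the ciphertext: MSMS
B(1)−M(12): -11≡15 → P
N(13)−S(18): -5≡21 → V
W(22)−M(12): 10 → K
O(14)−S(18): -4≡22 → W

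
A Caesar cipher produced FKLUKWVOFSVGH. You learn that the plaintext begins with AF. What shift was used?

From the crib: F(5)−A(0)=5, so the shift is 5.

5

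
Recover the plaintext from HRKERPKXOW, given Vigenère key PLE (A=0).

Repeat the key across the ciphertext: PLEPLEPLEP
H(7)−P(15): -8≡18 → S
R(17)−L(11): 6 → G
K(10)−E(4): 6 → G
E(4)−P(15): -11≡15 → P
R(17)−L(11): 6 → G
P(15)−E(4): 11 → L
K(10)−P(15): -5≡21 → V
X(23)−L(11): 12 → M
O(14)−E(4): 10 → K
W(22)−P(15): 7 → H

SGGPGLVMKH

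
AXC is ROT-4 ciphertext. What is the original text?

WTY

A(0): 0−4=-4≡22 → W
X(23): 23−4=19 → T
C(2): 2−4=-2≡24 → Y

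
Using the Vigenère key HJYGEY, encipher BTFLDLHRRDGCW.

ICDRHJOAPJKAD

Repeat the key across the message: HJYGEYHJYGEYH
B(1)+H(7): 8 → I
T(19)+J(9): 28≡2 → C
F(5)+Y(24): 29≡3 → D
L(11)+G(6): 17 → R
D(3)+E(4): 7 → H
L(11)+Y(24): 35≡9 → J
H(7)+H(7): 14 → O
R(17)+J(9): 26≡0 → A
R(17)+Y(24): 41≡15 → P
D(3)+G(6): 9 → J
G(6)+E(4): 10 → K
C(2)+Y(24): 26≡0 → A
W(22)+H(7): 29≡3 → D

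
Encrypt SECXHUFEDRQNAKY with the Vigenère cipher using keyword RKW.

Repeat the key across the message: RKWRKWRKWRKWRKW
S(18)+R(17): 35≡9 → J
E(4)+K(10): 14 → O
C(2)+W(22): 24 → Y
X(23)+R(17): 40≡14 → O
H(7)+K(10): 17 → R
U(20)+W(22): 42≡16 → Q
F(5)+R(17): 22 → W
E(4)+K(10): 14 → O
D(3)+W(22): 25 → Z
R(17)+R(17): 34≡8 → I
Q(16)+K(10): 26≡0 → A
N(13)+W(22): 35≡9 → J
A(0)+R(17): 17 → R
K(10)+K(10): 20 → U
Y(24)+W(22): 46≡20 → U

JOYORQWOZIAJRUU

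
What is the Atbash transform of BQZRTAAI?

B(1) → Y(24)
Q(16) → J(9)
Z(25) → A(0)
R(17) → I(8)
T(19) → G(6)
A(0) → Z(25)
A(0) → Z(25)
I(8) → R(17)

YJAIGZZR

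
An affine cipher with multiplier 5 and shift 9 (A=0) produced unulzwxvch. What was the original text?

xgxqynisjk

The inverse of 5 mod 26 is 21, since 5·21=105≡1. Apply D(y)=21·(y−9) mod 26:
u(20): 21·(20−9)=231≡23 → x
n(13): 21·(13−9)=84≡6 → g
u(20): 21·(20−9)=231≡23 → x
l(11): 21·(11−9)=42≡16 → q
z(25): 21·(25−9)=336≡24 → y
w(22): 21·(22−9)=273≡13 → n
x(23): 21·(23−9)=294≡8 → i
v(21): 21·(21−9)=252≡18 → s
c(2): 21·(2−9)=-147≡9 → j
h(7): 21·(7−9)=-42≡10 → k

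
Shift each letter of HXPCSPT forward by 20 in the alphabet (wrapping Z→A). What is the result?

BRJWMJN

H(7): 7+20=27≡1 → B
X(23): 23+20=43≡17 → R
P(15): 15+20=35≡9 → J
C(2): 2+20=22 → W
S(18): 18+20=38≡12 → M
P(15): 15+20=35≡9 → J
T(19): 19+20=39≡13 → N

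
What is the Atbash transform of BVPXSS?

B(1) → Y(24)
V(21) → E(4)
P(15) → K(10)
X(23) → C(2)
S(18) → H(7)
S(18) → H(7)

YEKCHH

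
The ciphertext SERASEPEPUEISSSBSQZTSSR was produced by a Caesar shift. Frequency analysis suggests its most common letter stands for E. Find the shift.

14

The most frequent ciphertext letter is S (appears 8 times).
S is position 18; E is position 4.
Shift = 14.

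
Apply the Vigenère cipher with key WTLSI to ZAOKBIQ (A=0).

Repeat the key across the message: WTLSIWT
Z(25)+W(22): 47≡21 → V
A(0)+T(19): 19 → T
O(14)+L(11): 25 → Z
K(10)+S(18): 28≡2 → C
B(1)+I(8): 9 → J
I(8)+W(22): 30≡4 → E
Q(16)+T(19): 35≡9 → J

VTZCJEJ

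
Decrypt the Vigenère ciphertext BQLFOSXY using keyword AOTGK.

Repeat the key across the ciphertext: AOTGKAOT
B(1)−A(0): 1 → B
Q(16)−O(14): 2 → C
L(11)−T(19): -8≡18 → S
F(5)−G(6): -1≡25 → Z
O(14)−K(10): 4 → E
S(18)−A(0): 18 → S
X(23)−O(14): 9 → J
Y(24)−T(19): 5 → F

BCSZESJF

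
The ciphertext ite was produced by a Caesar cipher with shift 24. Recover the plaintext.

i(8): 8−24=-16≡10 → k
t(19): 19−24=-5≡21 → v
e(4): 4−24=-20≡6 → g

kvg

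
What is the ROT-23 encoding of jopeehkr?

glmbbeho

j(9): 9+23=32≡6 → g
o(14): 14+23=37≡11 → l
p(15): 15+23=38≡12 → m
e(4): 4+23=27≡1 → b
e(4): 4+23=27≡1 → b
h(7): 7+23=30≡4 → e
k(10): 10+23=33≡7 → h
r(17): 17+23=40≡14 → o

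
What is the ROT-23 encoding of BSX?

YPU

B(1): 1+23=24 → Y
S(18): 18+23=41≡15 → P
X(23): 23+23=46≡20 → U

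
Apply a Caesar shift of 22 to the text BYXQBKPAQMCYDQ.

B(1): 1+22=23 → X
Y(24): 24+22=46≡20 → U
X(23): 23+22=45≡19 → T
Q(16): 16+22=38≡12 → M
B(1): 1+22=23 → X
K(10): 10+22=32≡6 → G
P(15): 15+22=37≡11 → L
A(0): 0+22=22 → W
Q(16): 16+22=38≡12 → M
M(12): 12+22=34≡8 → I
C(2): 2+22=24 → Y
Y(24): 24+22=46≡20 → U
D(3): 3+22=25 → Z
Q(16): 16+22=38≡12 → M

XUTMXGLWMIYUZM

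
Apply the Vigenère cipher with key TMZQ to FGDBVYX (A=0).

YSCROKW

Repeat the key across the message: TMZQTMZ
F(5)+T(19): 24 → Y
G(6)+M(12): 18 → S
D(3)+Z(25): 28≡2 → C
B(1)+Q(16): 17 → R
V(21)+T(19): 40≡14 → O
Y(24)+M(12): 36≡10 → K
X(23)+Z(25): 48≡22 → W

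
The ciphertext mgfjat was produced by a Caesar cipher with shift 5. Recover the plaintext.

hbaevo

m(12): 12−5=7 → h
g(6): 6−5=1 → b
f(5): 5−5=0 → a
j(9): 9−5=4 → e
a(0): 0−5=-5≡21 → v
t(19): 19−5=14 → o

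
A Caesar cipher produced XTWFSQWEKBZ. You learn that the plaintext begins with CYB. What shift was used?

From the crib: X(23)−C(2)=21, so the shift is 21.

21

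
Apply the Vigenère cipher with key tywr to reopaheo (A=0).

Repeat the key across the message: tywrtywr
r(17)+t(19): 36≡10 → k
e(4)+y(24): 28≡2 → c
o(14)+w(22): 36≡10 → k
p(15)+r(17): 32≡6 → g
a(0)+t(19): 19 → t
h(7)+y(24): 31≡5 → f
e(4)+w(22): 26≡0 → a
o(14)+r(17): 31≡5 → f

kckgtfaf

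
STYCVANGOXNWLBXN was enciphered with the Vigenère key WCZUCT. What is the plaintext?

WRZITHREPDLDPZYT

Repeat the key across the ciphertext: WCZUCTWCZUCTWCZU
S(18)−W(22): -4≡22 → W
T(19)−C(2): 17 → R
Y(24)−Z(25): -1≡25 → Z
C(2)−U(20): -18≡8 → I
V(21)−C(2): 19 → T
A(0)−T(19): -19≡7 → H
N(13)−W(22): -9≡17 → R
G(6)−C(2): 4 → E
O(14)−Z(25): -11≡15 → P
X(23)−U(20): 3 → D
N(13)−C(2): 11 → L
W(22)−T(19): 3 → D
L(11)−W(22): -11≡15 → P
B(1)−C(2): -1≡25 → Z
X(23)−Z(25): -2≡24 → Y
N(13)−U(20): -7≡19 → T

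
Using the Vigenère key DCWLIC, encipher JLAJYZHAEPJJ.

MNWUGBKCAARL

Repeat the key across the message: DCWLICDCWLIC
J(9)+D(3): 12 → M
L(11)+C(2): 13 → N
A(0)+W(22): 22 → W
J(9)+L(11): 20 → U
Y(24)+I(8): 32≡6 → G
Z(25)+C(2): 27≡1 → B
H(7)+D(3): 10 → K
A(0)+C(2): 2 → C
E(4)+W(22): 26≡0 → A
P(15)+L(11): 26≡0 → A
J(9)+I(8): 17 → R
J(9)+C(2): 11 → L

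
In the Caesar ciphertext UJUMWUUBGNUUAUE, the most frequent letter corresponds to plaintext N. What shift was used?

The most frequent ciphertext letter is U (appears 7 times).
U is position 20; N is position 13.
Shift = 7.

7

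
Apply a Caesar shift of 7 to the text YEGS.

FLNZ

Y(24): 24+7=31≡5 → F
E(4): 4+7=11 → L
G(6): 6+7=13 → N
S(18): 18+7=25 → Z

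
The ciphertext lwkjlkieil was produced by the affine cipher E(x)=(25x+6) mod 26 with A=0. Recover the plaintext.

The inverse of 25 mod 26 is 25, since 25·25=625≡1. Apply D(y)=25·(y−6) mod 26:
l(11): 25·(11−6)=125≡21 → v
w(22): 25·(22−6)=400≡10 → k
k(10): 25·(10−6)=100≡22 → w
j(9): 25·(9−6)=75≡23 → x
l(11): 25·(11−6)=125≡21 → v
k(10): 25·(10−6)=100≡22 → w
i(8): 25·(8−6)=50≡24 → y
e(4): 25·(4−6)=-50≡2 → c
i(8): 25·(8−6)=50≡24 → y
l(11): 25·(11−6)=125≡21 → v

vkwxvwycyv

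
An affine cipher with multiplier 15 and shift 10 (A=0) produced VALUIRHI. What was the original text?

ZIHSMXFM

The inverse of 15 mod 26 is 7, since 15·7=105≡1. Apply D(y)=7·(y−10) mod 26:
V(21): 7·(21−10)=77≡25 → Z
A(0): 7·(0−10)=-70≡8 → I
L(11): 7·(11−10)=7 → H
U(20): 7·(20−10)=70≡18 → S
I(8): 7·(8−10)=-14≡12 → M
R(17): 7·(17−10)=49≡23 → X
H(7): 7·(7−10)=-21≡5 → F
I(8): 7·(8−10)=-14≡12 → M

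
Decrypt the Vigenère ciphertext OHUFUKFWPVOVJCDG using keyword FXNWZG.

Repeat the key across the ciphertext: FXNWZGFXNWZGFXNW
O(14)−F(5): 9 → J
H(7)−X(23): -16≡10 → K
U(20)−N(13): 7 → H
F(5)−W(22): -17≡9 → J
U(20)−Z(25): -5≡21 → V
K(10)−G(6): 4 → E
F(5)−F(5): 0 → A
W(22)−X(23): -1≡25 → Z
P(15)−N(13): 2 → C
V(21)−W(22): -1≡25 → Z
O(14)−Z(25): -11≡15 → P
V(21)−G(6): 15 → P
J(9)−F(5): 4 → E
C(2)−X(23): -21≡5 → F
D(3)−N(13): -10≡16 → Q
G(6)−W(22): -16≡10 → K

JKHJVEAZCZPPEFQK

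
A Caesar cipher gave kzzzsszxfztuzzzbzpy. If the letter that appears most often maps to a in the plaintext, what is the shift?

The most frequent ciphertext letter is z (appears 9 times).
z is position 25; a is position 0.
Shift = 25.

25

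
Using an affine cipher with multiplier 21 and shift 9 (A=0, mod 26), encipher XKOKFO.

X(23): 21·23+9=492≡24 → Y
K(10): 21·10+9=219≡11 → L
O(14): 21·14+9=303≡17 → R
K(10): 21·10+9=219≡11 → L
F(5): 21·5+9=114≡10 → K
O(14): 21·14+9=303≡17 → R

YLRLKR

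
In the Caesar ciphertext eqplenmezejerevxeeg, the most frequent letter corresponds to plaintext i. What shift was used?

The most frequent ciphertext letter is e (appears 8 times).
e is position 4; i is position 8.
Shift = -4≡22.

22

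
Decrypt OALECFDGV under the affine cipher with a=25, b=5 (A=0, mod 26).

RFUBDACZK

The inverse of 25 mod 26 is 25, since 25·25=625≡1. Apply D(y)=25·(y−5) mod 26:
O(14): 25·(14−5)=225≡17 → R
A(0): 25·(0−5)=-125≡5 → F
L(11): 25·(11−5)=150≡20 → U
E(4): 25·(4−5)=-25≡1 → B
C(2): 25·(2−5)=-75≡3 → D
F(5): 25·(5−5)=0 → A
D(3): 25·(3−5)=-50≡2 → C
G(6): 25·(6−5)=25 → Z
V(21): 25·(21−5)=400≡10 → K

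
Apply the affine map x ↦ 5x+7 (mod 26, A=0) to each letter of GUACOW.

G(6): 5·6+7=37≡11 → L
U(20): 5·20+7=107≡3 → D
A(0): 5·0+7=7 → H
C(2): 5·2+7=17 → R
O(14): 5·14+7=77≡25 → Z
W(22): 5·22+7=117≡13 → N

LDHRZN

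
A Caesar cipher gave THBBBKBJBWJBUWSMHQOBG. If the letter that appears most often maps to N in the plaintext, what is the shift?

The most frequent ciphertext letter is B (appears 7 times).
B is position 1; N is position 13.
Shift = -12≡14.

14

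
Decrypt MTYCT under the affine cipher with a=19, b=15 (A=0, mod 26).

TSVNS

The inverse of 19 mod 26 is 11, since 19·11=209≡1. Apply D(y)=11·(y−15) mod 26:
M(12): 11·(12−15)=-33≡19 → T
T(19): 11·(19−15)=44≡18 → S
Y(24): 11·(24−15)=99≡21 → V
C(2): 11·(2−15)=-143≡13 → N
T(19): 11·(19−15)=44≡18 → S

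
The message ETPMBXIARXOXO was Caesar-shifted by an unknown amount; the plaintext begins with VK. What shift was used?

9

From the crib: E(4)−V(21)=-17≡9, so the shift is 9.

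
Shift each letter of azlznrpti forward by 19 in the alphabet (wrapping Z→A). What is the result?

tsesgkimb

a(0): 0+19=19 → t
z(25): 25+19=44≡18 → s
l(11): 11+19=30≡4 → e
z(25): 25+19=44≡18 → s
n(13): 13+19=32≡6 → g
r(17): 17+19=36≡10 → k
p(15): 15+19=34≡8 → i
t(19): 19+19=38≡12 → m
i(8): 8+19=27≡1 → b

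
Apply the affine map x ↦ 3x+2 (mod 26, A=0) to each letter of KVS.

GNE

K(10): 3·10+2=32≡6 → G
V(21): 3·21+2=65≡13 → N
S(18): 3·18+2=56≡4 → E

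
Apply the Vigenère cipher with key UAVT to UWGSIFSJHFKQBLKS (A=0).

Repeat the key across the message: UAVTUAVTUAVTUAVT
U(20)+U(20): 40≡14 → O
W(22)+A(0): 22 → W
G(6)+V(21): 27≡1 → B
S(18)+T(19): 37≡11 → L
I(8)+U(20): 28≡2 → C
F(5)+A(0): 5 → F
S(18)+V(21): 39≡13 → N
J(9)+T(19): 28≡2 → C
H(7)+U(20): 27≡1 → B
F(5)+A(0): 5 → F
K(10)+V(21): 31≡5 → F
Q(16)+T(19): 35≡9 → J
B(1)+U(20): 21 → V
L(11)+A(0): 11 → L
K(10)+V(21): 31≡5 → F
S(18)+T(19): 37≡11 → L

OWBLCFNCBFFJVLFL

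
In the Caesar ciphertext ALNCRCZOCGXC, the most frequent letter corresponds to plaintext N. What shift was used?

The most frequent ciphertext letter is C (appears 4 times).
C is position 2; N is position 13.
Shift = -11≡15.

15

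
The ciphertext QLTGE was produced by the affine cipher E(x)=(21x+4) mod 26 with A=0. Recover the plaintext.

IJXKA

The inverse of 21 mod 26 is 5, since 21·5=105≡1. Apply D(y)=5·(y−4) mod 26:
Q(16): 5·(16−4)=60≡8 → I
L(11): 5·(11−4)=35≡9 → J
T(19): 5·(19−4)=75≡23 → X
G(6): 5·(6−4)=10 → K
E(4): 5·(4−4)=0 → A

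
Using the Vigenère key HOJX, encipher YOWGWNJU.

Repeat the key across the message: HOJXHOJX
Y(24)+H(7): 31≡5 → F
O(14)+O(14): 28≡2 → C
W(22)+J(9): 31≡5 → F
G(6)+X(23): 29≡3 → D
W(22)+H(7): 29≡3 → D
N(13)+O(14): 27≡1 → B
J(9)+J(9): 18 → S
U(20)+X(23): 43≡17 → R

FCFDDBSR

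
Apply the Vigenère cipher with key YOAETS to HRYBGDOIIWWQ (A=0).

Repeat the key across the message: YOAETSYOAETS
H(7)+Y(24): 31≡5 → F
R(17)+O(14): 31≡5 → F
Y(24)+A(0): 24 → Y
B(1)+E(4): 5 → F
G(6)+T(19): 25 → Z
D(3)+S(18): 21 → V
O(14)+Y(24): 38≡12 → M
I(8)+O(14): 22 → W
I(8)+A(0): 8 → I
W(22)+E(4): 26≡0 → A
W(22)+T(19): 41≡15 → P
Q(16)+S(18): 34≡8 → I

FFYFZVMWIAPI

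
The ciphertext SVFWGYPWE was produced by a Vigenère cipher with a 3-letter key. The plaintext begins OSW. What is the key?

EDJ

Subtract each crib letter from the matching ciphertext letter (mod 26):
S(18)−O(14)=4 → E
V(21)−S(18)=3 → D
F(5)−W(22)=-17≡9 → J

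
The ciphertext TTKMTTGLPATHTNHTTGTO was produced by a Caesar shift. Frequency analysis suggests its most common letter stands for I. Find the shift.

The most frequent ciphertext letter is T (appears 9 times).
T is position 19; I is position 8.
Shift = 11.

11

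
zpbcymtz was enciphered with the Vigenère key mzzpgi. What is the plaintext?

Repeat the key across the ciphertext: mzzpgimz
z(25)−m(12): 13 → n
p(15)−z(25): -10≡16 → q
b(1)−z(25): -24≡2 → c
c(2)−p(15): -13≡13 → n
y(24)−g(6): 18 → s
m(12)−i(8): 4 → e
t(19)−m(12): 7 → h
z(25)−z(25): 0 → a

nqcnseha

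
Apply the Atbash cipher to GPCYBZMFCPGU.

TKXBYANUXKTF

G(6) → T(19)
P(15) → K(10)
C(2) → X(23)
Y(24) → B(1)
B(1) → Y(24)
Z(25) → A(0)
M(12) → N(13)
F(5) → U(20)
C(2) → X(23)
P(15) → K(10)
G(6) → T(19)
U(20) → F(5)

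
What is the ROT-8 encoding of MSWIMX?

UAEQUF

M(12): 12+8=20 → U
S(18): 18+8=26≡0 → A
W(22): 22+8=30≡4 → E
I(8): 8+8=16 → Q
M(12): 12+8=20 → U
X(23): 23+8=31≡5 → F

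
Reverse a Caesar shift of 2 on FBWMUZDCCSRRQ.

DZUKSXBAAQPPO

F(5): 5−2=3 → D
B(1): 1−2=-1≡25 → Z
W(22): 22−2=20 → U
M(12): 12−2=10 → K
U(20): 20−2=18 → S
Z(25): 25−2=23 → X
D(3): 3−2=1 → B
C(2): 2−2=0 → A
C(2): 2−2=0 → A
S(18): 18−2=16 → Q
R(17): 17−2=15 → P
R(17): 17−2=15 → P
Q(16): 16−2=14 → O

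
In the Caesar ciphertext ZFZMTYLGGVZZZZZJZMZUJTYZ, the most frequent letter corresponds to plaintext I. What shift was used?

The most frequent ciphertext letter is Z (appears 10 times).
Z is position 25; I is position 8.
Shift = 17.

17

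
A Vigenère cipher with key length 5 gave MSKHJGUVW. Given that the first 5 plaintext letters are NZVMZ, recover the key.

ZTPVK

Subtract each crib letter from the matching ciphertext letter (mod 26):
M(12)−N(13)=-1≡25 → Z
S(18)−Z(25)=-7≡19 → T
K(10)−V(21)=-11≡15 → P
H(7)−M(12)=-5≡21 → V
J(9)−Z(25)=-16≡10 → K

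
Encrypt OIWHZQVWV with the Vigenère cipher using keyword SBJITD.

GJFPSTNXE

Repeat the key across the message: SBJITDSBJ
O(14)+S(18): 32≡6 → G
I(8)+B(1): 9 → J
W(22)+J(9): 31≡5 → F
H(7)+I(8): 15 → P
Z(25)+T(19): 44≡18 → S
Q(16)+D(3): 19 → T
V(21)+S(18): 39≡13 → N
W(22)+B(1): 23 → X
V(21)+J(9): 30≡4 → E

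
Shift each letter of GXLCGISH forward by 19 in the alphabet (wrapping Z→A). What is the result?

G(6): 6+19=25 → Z
X(23): 23+19=42≡16 → Q
L(11): 11+19=30≡4 → E
C(2): 2+19=21 → V
G(6): 6+19=25 → Z
I(8): 8+19=27≡1 → B
S(18): 18+19=37≡11 → L
H(7): 7+19=26≡0 → A

ZQEVZBLA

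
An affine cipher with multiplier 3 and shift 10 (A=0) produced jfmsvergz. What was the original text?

The inverse of 3 mod 26 is 9, since 3·9=27≡1. Apply D(y)=9·(y−10) mod 26:
j(9): 9·(9−10)=-9≡17 → r
f(5): 9·(5−10)=-45≡7 → h
m(12): 9·(12−10)=18 → s
s(18): 9·(18−10)=72≡20 → u
v(21): 9·(21−10)=99≡21 → v
e(4): 9·(4−10)=-54≡24 → y
r(17): 9·(17−10)=63≡11 → l
g(6): 9·(6−10)=-36≡16 → q
z(25): 9·(25−10)=135≡5 → f

rhsuvylqf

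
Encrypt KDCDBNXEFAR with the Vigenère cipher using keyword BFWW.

LIYZCSTAGFN

Repeat the key across the message: BFWWBFWWBFW
K(10)+B(1): 11 → L
D(3)+F(5): 8 → I
C(2)+W(22): 24 → Y
D(3)+W(22): 25 → Z
B(1)+B(1): 2 → C
N(13)+F(5): 18 → S
X(23)+W(22): 45≡19 → T
E(4)+W(22): 26≡0 → A
F(5)+B(1): 6 → G
A(0)+F(5): 5 → F
R(17)+W(22): 39≡13 → N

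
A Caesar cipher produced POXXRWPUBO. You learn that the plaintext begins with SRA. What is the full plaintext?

From the crib: P(15)−S(18)=-3≡23, so the shift is 23.
Subtract 23 from each ciphertext letter:
P(15): 15−23=-8≡18 → S
O(14): 14−23=-9≡17 → R
X(23): 23−23=0 → A
X(23): 23−23=0 → A
R(17): 17−23=-6≡20 → U
W(22): 22−23=-1≡25 → Z
P(15): 15−23=-8≡18 → S
U(20): 20−23=-3≡23 → X
B(1): 1−23=-22≡4 → E
O(14): 14−23=-9≡17 → R

SRAAUZSXER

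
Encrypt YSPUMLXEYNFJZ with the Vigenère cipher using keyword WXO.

UPDQJZTBMJCXV

Repeat the key across the message: WXOWXOWXOWXOW
Y(24)+W(22): 46≡20 → U
S(18)+X(23): 41≡15 → P
P(15)+O(14): 29≡3 → D
U(20)+W(22): 42≡16 → Q
M(12)+X(23): 35≡9 → J
L(11)+O(14): 25 → Z
X(23)+W(22): 45≡19 → T
E(4)+X(23): 27≡1 → B
Y(24)+O(14): 38≡12 → M
N(13)+W(22): 35≡9 → J
F(5)+X(23): 28≡2 → C
J(9)+O(14): 23 → X
Z(25)+W(22): 47≡21 → V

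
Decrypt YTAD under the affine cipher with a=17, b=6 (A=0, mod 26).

The inverse of 17 mod 26 is 23, since 17·23=391≡1. Apply D(y)=23·(y−6) mod 26:
Y(24): 23·(24−6)=414≡24 → Y
T(19): 23·(19−6)=299≡13 → N
A(0): 23·(0−6)=-138≡18 → S
D(3): 23·(3−6)=-69≡9 → J

YNSJ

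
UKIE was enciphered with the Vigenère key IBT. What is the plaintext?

Repeat the key across the ciphertext: IBTI
U(20)−I(8): 12 → M
K(10)−B(1): 9 → J
I(8)−T(19): -11≡15 → P
E(4)−I(8): -4≡22 → W

MJPW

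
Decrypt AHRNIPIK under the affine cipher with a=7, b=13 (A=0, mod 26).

NOIADEDH

The inverse of 7 mod 26 is 15, since 7·15=105≡1. Apply D(y)=15·(y−13) mod 26:
A(0): 15·(0−13)=-195≡13 → N
H(7): 15·(7−13)=-90≡14 → O
R(17): 15·(17−13)=60≡8 → I
N(13): 15·(13−13)=0 → A
I(8): 15·(8−13)=-75≡3 → D
P(15): 15·(15−13)=30≡4 → E
I(8): 15·(8−13)=-75≡3 → D
K(10): 15·(10−13)=-45≡7 → H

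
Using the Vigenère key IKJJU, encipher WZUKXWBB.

Repeat the key across the message: IKJJUIKJ
W(22)+I(8): 30≡4 → E
Z(25)+K(10): 35≡9 → J
U(20)+J(9): 29≡3 → D
K(10)+J(9): 19 → T
X(23)+U(20): 43≡17 → R
W(22)+I(8): 30≡4 → E
B(1)+K(10): 11 → L
B(1)+J(9): 10 → K

EJDTRELK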